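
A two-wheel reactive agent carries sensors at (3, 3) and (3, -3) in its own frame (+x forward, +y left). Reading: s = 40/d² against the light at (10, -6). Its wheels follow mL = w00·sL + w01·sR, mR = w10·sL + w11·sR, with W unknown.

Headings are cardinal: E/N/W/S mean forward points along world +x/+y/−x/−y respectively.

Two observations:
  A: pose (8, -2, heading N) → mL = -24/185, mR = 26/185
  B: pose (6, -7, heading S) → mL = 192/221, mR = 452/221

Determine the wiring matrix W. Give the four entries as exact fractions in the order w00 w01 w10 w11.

1/2 -1/2 1 -1/2

obs A: pose=(8,-2,N) → sL=20/37, sR=4/5, mL=-24/185, mR=26/185
obs B: pose=(6,-7,S) → sL=40/17, sR=8/13, mL=192/221, mR=452/221
sensor matrix S = [[20/37, 4/5], [40/17, 8/13]]; det S = -12672/8177
solve [mL_A; mL_B] = S·[w00; w01] and [mR_A; mR_B] = S·[w10; w11]:
  w00 = 1/2, w01 = -1/2, w10 = 1, w11 = -1/2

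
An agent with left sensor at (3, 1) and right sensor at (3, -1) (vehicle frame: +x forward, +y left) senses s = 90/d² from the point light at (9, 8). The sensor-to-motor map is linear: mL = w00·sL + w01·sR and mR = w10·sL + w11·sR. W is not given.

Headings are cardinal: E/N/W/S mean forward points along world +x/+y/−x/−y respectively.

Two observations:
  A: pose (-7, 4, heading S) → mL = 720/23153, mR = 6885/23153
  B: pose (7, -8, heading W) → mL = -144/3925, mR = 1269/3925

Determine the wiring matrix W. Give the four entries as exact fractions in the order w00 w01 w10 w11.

obs A: pose=(-7,4,S) → sL=45/137, sR=45/169, mL=720/23153, mR=6885/23153
obs B: pose=(7,-8,W) → sL=45/157, sR=9/25, mL=-144/3925, mR=1269/3925
sensor matrix S = [[45/137, 45/169], [45/157, 9/25]]; det S = 762048/18175105
solve [mL_A; mL_B] = S·[w00; w01] and [mR_A; mR_B] = S·[w10; w11]:
  w00 = 1/2, w01 = -1/2, w10 = 1/2, w11 = 1/2

1/2 -1/2 1/2 1/2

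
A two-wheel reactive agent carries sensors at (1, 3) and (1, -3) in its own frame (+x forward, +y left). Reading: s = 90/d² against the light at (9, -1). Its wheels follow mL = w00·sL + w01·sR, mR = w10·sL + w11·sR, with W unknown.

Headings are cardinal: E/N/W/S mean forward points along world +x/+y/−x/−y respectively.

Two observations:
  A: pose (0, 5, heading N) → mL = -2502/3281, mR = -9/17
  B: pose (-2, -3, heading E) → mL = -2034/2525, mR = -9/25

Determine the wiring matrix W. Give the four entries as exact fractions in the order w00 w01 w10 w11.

-1/2 -1/2 0 -1/2

obs A: pose=(0,5,N) → sL=90/193, sR=18/17, mL=-2502/3281, mR=-9/17
obs B: pose=(-2,-3,E) → sL=90/101, sR=18/25, mL=-2034/2525, mR=-9/25
sensor matrix S = [[90/193, 18/17], [90/101, 18/25]]; det S = -1006992/1656905
solve [mL_A; mL_B] = S·[w00; w01] and [mR_A; mR_B] = S·[w10; w11]:
  w00 = -1/2, w01 = -1/2, w10 = 0, w11 = -1/2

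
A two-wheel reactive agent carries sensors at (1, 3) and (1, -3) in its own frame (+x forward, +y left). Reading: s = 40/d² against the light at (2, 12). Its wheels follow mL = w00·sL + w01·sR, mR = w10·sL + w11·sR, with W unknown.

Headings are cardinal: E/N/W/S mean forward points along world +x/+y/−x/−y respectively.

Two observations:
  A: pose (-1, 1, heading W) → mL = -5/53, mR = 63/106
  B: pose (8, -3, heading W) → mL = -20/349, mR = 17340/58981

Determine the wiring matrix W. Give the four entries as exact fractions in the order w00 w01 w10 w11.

-1/2 0 1/2 1

obs A: pose=(-1,1,W) → sL=10/53, sR=1/2, mL=-5/53, mR=63/106
obs B: pose=(8,-3,W) → sL=40/349, sR=40/169, mL=-20/349, mR=17340/58981
sensor matrix S = [[10/53, 1/2], [40/349, 40/169]]; det S = -39540/3125993
solve [mL_A; mL_B] = S·[w00; w01] and [mR_A; mR_B] = S·[w10; w11]:
  w00 = -1/2, w01 = 0, w10 = 1/2, w11 = 1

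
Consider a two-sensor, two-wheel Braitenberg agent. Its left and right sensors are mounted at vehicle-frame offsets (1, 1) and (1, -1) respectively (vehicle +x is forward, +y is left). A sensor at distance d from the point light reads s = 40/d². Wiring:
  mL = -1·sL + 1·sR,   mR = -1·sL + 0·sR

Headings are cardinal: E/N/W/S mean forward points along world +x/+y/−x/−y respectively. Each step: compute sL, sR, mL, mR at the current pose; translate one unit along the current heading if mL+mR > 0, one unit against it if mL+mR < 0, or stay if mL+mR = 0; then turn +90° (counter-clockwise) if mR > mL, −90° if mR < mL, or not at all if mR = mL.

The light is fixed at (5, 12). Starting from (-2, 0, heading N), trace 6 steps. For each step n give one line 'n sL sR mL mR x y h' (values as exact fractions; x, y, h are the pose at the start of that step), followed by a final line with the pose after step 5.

0 8/37 40/157 224/5809 -8/37 -2 0 N
1 2/9 5/29 -13/261 -2/9 -2 -1 E
2 8/49 40/277 -256/13573 -8/49 -3 -1 S
3 4/25 20/101 96/2525 -4/25 -3 0 W
4 8/37 40/157 224/5809 -8/37 -2 0 N
5 2/9 5/29 -13/261 -2/9 -2 -1 E
final -3 -1 S

n=0: pose=(-2,0,N); sL=8/37, sR=40/157; mL=224/5809, mR=-8/37; mL+mR=-1032/5809 → advance -1; mR−mL=-40/157 → turn -1·90°
n=1: pose=(-2,-1,E); sL=2/9, sR=5/29; mL=-13/261, mR=-2/9; mL+mR=-71/261 → advance -1; mR−mL=-5/29 → turn -1·90°
n=2: pose=(-3,-1,S); sL=8/49, sR=40/277; mL=-256/13573, mR=-8/49; mL+mR=-2472/13573 → advance -1; mR−mL=-40/277 → turn -1·90°
n=3: pose=(-3,0,W); sL=4/25, sR=20/101; mL=96/2525, mR=-4/25; mL+mR=-308/2525 → advance -1; mR−mL=-20/101 → turn -1·90°
n=4: pose=(-2,0,N); sL=8/37, sR=40/157; mL=224/5809, mR=-8/37; mL+mR=-1032/5809 → advance -1; mR−mL=-40/157 → turn -1·90°
n=5: pose=(-2,-1,E); sL=2/9, sR=5/29; mL=-13/261, mR=-2/9; mL+mR=-71/261 → advance -1; mR−mL=-5/29 → turn -1·90°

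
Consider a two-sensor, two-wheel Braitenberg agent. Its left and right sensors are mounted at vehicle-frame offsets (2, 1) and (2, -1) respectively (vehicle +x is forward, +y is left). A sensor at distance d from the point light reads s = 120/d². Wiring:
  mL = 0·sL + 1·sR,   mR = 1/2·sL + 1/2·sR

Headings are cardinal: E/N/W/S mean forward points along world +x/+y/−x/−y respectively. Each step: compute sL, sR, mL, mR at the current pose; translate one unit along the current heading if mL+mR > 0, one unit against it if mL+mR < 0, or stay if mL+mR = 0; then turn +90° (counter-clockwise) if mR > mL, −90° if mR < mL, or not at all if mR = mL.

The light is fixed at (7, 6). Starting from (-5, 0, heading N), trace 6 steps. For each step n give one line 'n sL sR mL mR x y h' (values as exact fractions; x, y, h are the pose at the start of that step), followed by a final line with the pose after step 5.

n=0: pose=(-5,0,N); sL=24/37, sR=120/137; mL=120/137, mR=3864/5069; mL+mR=8304/5069 → advance +1; mR−mL=-576/5069 → turn -1·90°
n=1: pose=(-5,1,E); sL=30/29, sR=15/17; mL=15/17, mR=945/986; mL+mR=1815/986 → advance +1; mR−mL=75/986 → turn +1·90°
n=2: pose=(-4,1,N); sL=40/51, sR=120/109; mL=120/109, mR=5240/5559; mL+mR=11360/5559 → advance +1; mR−mL=-880/5559 → turn -1·90°
n=3: pose=(-4,2,E); sL=4/3, sR=60/53; mL=60/53, mR=196/159; mL+mR=376/159 → advance +1; mR−mL=16/159 → turn +1·90°
n=4: pose=(-3,2,N); sL=24/25, sR=24/17; mL=24/17, mR=504/425; mL+mR=1104/425 → advance +1; mR−mL=-96/425 → turn -1·90°
n=5: pose=(-3,3,E); sL=30/17, sR=3/2; mL=3/2, mR=111/68; mL+mR=213/68 → advance +1; mR−mL=9/68 → turn +1·90°

0 24/37 120/137 120/137 3864/5069 -5 0 N
1 30/29 15/17 15/17 945/986 -5 1 E
2 40/51 120/109 120/109 5240/5559 -4 1 N
3 4/3 60/53 60/53 196/159 -4 2 E
4 24/25 24/17 24/17 504/425 -3 2 N
5 30/17 3/2 3/2 111/68 -3 3 E
final -2 3 N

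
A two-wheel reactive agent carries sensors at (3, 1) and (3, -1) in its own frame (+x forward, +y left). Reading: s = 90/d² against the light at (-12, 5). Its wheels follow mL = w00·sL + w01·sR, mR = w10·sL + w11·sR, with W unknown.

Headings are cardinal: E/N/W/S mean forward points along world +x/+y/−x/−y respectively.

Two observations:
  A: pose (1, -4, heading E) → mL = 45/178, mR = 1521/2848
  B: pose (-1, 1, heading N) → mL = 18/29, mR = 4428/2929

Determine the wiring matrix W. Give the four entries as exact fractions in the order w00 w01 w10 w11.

0 1 1 1

obs A: pose=(1,-4,E) → sL=9/32, sR=45/178, mL=45/178, mR=1521/2848
obs B: pose=(-1,1,N) → sL=90/101, sR=18/29, mL=18/29, mR=4428/2929
sensor matrix S = [[9/32, 45/178], [90/101, 18/29]]; det S = -211491/4170896
solve [mL_A; mL_B] = S·[w00; w01] and [mR_A; mR_B] = S·[w10; w11]:
  w00 = 0, w01 = 1, w10 = 1, w11 = 1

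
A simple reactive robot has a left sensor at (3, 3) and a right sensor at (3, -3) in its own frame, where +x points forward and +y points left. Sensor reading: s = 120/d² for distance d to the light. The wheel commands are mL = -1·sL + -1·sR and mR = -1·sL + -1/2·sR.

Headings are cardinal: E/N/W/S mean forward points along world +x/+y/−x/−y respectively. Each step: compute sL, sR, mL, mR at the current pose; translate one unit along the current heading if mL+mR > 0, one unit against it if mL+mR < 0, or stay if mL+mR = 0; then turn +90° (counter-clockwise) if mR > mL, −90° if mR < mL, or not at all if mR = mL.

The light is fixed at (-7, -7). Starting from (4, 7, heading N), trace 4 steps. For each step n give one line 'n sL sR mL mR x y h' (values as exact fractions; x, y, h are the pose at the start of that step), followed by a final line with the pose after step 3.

n=0: pose=(4,7,N); sL=120/353, sR=24/97; mL=-20112/34241, mR=-15876/34241; mL+mR=-35988/34241 → advance -1; mR−mL=12/97 → turn +1·90°
n=1: pose=(4,6,W); sL=30/41, sR=3/8; mL=-363/328, mR=-603/656; mL+mR=-1329/656 → advance -1; mR−mL=3/16 → turn +1·90°
n=2: pose=(5,6,S); sL=24/65, sR=120/181; mL=-12144/11765, mR=-8244/11765; mL+mR=-20388/11765 → advance -1; mR−mL=60/181 → turn +1·90°
n=3: pose=(5,7,E); sL=60/257, sR=60/173; mL=-25800/44461, mR=-18090/44461; mL+mR=-43890/44461 → advance -1; mR−mL=30/173 → turn +1·90°

0 120/353 24/97 -20112/34241 -15876/34241 4 7 N
1 30/41 3/8 -363/328 -603/656 4 6 W
2 24/65 120/181 -12144/11765 -8244/11765 5 6 S
3 60/257 60/173 -25800/44461 -18090/44461 5 7 E
final 4 7 N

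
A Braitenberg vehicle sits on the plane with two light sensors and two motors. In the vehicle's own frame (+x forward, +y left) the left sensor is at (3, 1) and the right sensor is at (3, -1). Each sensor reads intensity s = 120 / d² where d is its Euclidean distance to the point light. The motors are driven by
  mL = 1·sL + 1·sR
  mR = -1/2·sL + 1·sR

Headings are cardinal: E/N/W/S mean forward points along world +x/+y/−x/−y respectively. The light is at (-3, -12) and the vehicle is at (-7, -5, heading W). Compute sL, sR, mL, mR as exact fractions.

24/17 120/113 4752/1921 684/1921

left sensor world pos  = (-10, -6); dL² = 85
right sensor world pos = (-10, -4); dR² = 113
sL = 120/85 = 24/17
sR = 120/113 = 120/113
mL = 1·sL + 1·sR = 4752/1921
mR = -1/2·sL + 1·sR = 684/1921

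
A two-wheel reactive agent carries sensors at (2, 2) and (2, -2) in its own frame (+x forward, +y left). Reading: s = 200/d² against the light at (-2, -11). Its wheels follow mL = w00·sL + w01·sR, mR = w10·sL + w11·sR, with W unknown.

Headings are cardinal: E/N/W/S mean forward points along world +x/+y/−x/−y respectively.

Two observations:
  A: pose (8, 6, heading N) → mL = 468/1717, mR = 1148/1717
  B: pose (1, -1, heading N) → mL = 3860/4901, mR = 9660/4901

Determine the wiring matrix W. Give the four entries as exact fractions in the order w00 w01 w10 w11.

1 -1/2 1 1/2

obs A: pose=(8,6,N) → sL=8/17, sR=40/101, mL=468/1717, mR=1148/1717
obs B: pose=(1,-1,N) → sL=40/29, sR=200/169, mL=3860/4901, mR=9660/4901
sensor matrix S = [[8/17, 40/101], [40/29, 200/169]]; det S = 89600/8415017
solve [mL_A; mL_B] = S·[w00; w01] and [mR_A; mR_B] = S·[w10; w11]:
  w00 = 1, w01 = -1/2, w10 = 1, w11 = 1/2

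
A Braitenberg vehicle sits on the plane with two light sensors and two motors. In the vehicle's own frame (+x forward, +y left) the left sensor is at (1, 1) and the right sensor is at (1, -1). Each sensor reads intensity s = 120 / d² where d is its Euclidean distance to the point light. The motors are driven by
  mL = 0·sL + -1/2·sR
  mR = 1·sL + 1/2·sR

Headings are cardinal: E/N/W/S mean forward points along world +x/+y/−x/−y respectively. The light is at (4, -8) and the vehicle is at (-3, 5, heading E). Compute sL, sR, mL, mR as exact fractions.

15/29 2/3 -1/3 74/87

left sensor world pos  = (-2, 6); dL² = 232
right sensor world pos = (-2, 4); dR² = 180
sL = 120/232 = 15/29
sR = 120/180 = 2/3
mL = 0·sL + -1/2·sR = -1/3
mR = 1·sL + 1/2·sR = 74/87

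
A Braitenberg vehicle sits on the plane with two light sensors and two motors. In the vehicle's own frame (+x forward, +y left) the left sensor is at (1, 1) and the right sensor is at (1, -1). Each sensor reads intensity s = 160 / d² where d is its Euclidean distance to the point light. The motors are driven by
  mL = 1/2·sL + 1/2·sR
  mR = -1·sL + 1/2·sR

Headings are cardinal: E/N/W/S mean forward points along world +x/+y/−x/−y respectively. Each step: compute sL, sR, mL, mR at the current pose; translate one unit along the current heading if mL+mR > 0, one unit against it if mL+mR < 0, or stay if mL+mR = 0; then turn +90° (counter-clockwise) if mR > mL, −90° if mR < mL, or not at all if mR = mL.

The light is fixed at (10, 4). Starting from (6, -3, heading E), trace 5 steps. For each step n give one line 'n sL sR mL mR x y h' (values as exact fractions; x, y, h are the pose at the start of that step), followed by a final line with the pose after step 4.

0 32/9 160/73 1888/657 -1616/657 6 -3 E
1 40/17 2 37/17 -23/17 7 -3 S
2 160/97 32/13 2592/1261 -528/1261 7 -4 W
3 80/37 80/29 2640/1073 -840/1073 6 -4 N
4 32/9 160/73 1888/657 -1616/657 6 -3 E
final 7 -3 S

n=0: pose=(6,-3,E); sL=32/9, sR=160/73; mL=1888/657, mR=-1616/657; mL+mR=272/657 → advance +1; mR−mL=-16/3 → turn -1·90°
n=1: pose=(7,-3,S); sL=40/17, sR=2; mL=37/17, mR=-23/17; mL+mR=14/17 → advance +1; mR−mL=-60/17 → turn -1·90°
n=2: pose=(7,-4,W); sL=160/97, sR=32/13; mL=2592/1261, mR=-528/1261; mL+mR=2064/1261 → advance +1; mR−mL=-240/97 → turn -1·90°
n=3: pose=(6,-4,N); sL=80/37, sR=80/29; mL=2640/1073, mR=-840/1073; mL+mR=1800/1073 → advance +1; mR−mL=-120/37 → turn -1·90°
n=4: pose=(6,-3,E); sL=32/9, sR=160/73; mL=1888/657, mR=-1616/657; mL+mR=272/657 → advance +1; mR−mL=-16/3 → turn -1·90°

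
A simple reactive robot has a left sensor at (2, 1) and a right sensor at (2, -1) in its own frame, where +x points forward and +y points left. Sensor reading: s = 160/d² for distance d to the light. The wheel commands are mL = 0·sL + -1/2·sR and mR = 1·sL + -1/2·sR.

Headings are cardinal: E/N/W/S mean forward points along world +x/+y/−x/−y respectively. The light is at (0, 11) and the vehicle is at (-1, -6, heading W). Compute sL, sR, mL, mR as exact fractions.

left sensor world pos  = (-3, -7); dL² = 333
right sensor world pos = (-3, -5); dR² = 265
sL = 160/333 = 160/333
sR = 160/265 = 32/53
mL = 0·sL + -1/2·sR = -16/53
mR = 1·sL + -1/2·sR = 3152/17649

160/333 32/53 -16/53 3152/17649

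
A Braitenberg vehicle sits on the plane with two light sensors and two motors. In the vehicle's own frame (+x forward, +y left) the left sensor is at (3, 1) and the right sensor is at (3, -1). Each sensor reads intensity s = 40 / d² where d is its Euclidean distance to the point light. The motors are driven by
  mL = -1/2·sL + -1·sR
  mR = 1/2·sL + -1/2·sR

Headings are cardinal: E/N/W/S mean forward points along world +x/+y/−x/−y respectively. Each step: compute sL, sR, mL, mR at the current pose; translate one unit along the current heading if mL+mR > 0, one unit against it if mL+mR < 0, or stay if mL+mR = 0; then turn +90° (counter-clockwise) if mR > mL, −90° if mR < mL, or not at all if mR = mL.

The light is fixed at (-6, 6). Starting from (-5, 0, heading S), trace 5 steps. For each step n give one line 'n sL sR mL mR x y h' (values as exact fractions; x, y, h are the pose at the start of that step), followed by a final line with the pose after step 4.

0 8/17 40/81 -1004/1377 -16/1377 -5 0 S
1 5/4 10/13 -145/104 25/104 -5 1 E
2 8 8 -12 0 -6 1 N
3 20/29 20/17 -750/493 -120/493 -6 0 W
4 8/17 40/81 -1004/1377 -16/1377 -5 0 S
final -5 1 E

n=0: pose=(-5,0,S); sL=8/17, sR=40/81; mL=-1004/1377, mR=-16/1377; mL+mR=-20/27 → advance -1; mR−mL=988/1377 → turn +1·90°
n=1: pose=(-5,1,E); sL=5/4, sR=10/13; mL=-145/104, mR=25/104; mL+mR=-15/13 → advance -1; mR−mL=85/52 → turn +1·90°
n=2: pose=(-6,1,N); sL=8, sR=8; mL=-12, mR=0; mL+mR=-12 → advance -1; mR−mL=12 → turn +1·90°
n=3: pose=(-6,0,W); sL=20/29, sR=20/17; mL=-750/493, mR=-120/493; mL+mR=-30/17 → advance -1; mR−mL=630/493 → turn +1·90°
n=4: pose=(-5,0,S); sL=8/17, sR=40/81; mL=-1004/1377, mR=-16/1377; mL+mR=-20/27 → advance -1; mR−mL=988/1377 → turn +1·90°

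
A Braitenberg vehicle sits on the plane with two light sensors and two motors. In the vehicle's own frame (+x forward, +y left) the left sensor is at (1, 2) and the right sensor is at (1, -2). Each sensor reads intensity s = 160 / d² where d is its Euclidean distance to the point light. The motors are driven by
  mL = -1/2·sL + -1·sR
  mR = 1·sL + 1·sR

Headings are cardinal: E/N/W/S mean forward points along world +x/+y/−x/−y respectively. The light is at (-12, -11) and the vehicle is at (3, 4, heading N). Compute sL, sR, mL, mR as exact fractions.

32/85 32/109 -4464/9265 6208/9265

left sensor world pos  = (1, 5); dL² = 425
right sensor world pos = (5, 5); dR² = 545
sL = 160/425 = 32/85
sR = 160/545 = 32/109
mL = -1/2·sL + -1·sR = -4464/9265
mR = 1·sL + 1·sR = 6208/9265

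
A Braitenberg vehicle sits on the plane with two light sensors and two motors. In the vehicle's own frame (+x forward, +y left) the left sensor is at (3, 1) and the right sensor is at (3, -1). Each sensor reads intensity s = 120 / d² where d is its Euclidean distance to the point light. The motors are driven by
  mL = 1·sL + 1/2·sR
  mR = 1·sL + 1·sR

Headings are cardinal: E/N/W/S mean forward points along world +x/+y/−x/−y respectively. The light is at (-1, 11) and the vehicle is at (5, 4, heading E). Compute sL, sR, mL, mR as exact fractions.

left sensor world pos  = (8, 5); dL² = 117
right sensor world pos = (8, 3); dR² = 145
sL = 120/117 = 40/39
sR = 120/145 = 24/29
mL = 1·sL + 1/2·sR = 1628/1131
mR = 1·sL + 1·sR = 2096/1131

40/39 24/29 1628/1131 2096/1131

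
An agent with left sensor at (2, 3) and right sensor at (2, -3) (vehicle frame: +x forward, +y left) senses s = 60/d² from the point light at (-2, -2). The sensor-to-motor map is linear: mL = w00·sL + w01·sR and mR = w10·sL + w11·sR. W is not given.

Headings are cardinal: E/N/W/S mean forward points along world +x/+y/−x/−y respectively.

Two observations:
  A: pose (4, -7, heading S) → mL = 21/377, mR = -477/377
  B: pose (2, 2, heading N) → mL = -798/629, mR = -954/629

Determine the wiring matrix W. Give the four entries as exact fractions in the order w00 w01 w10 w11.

-1 1/2 -1/2 -1

obs A: pose=(4,-7,S) → sL=6/13, sR=30/29, mL=21/377, mR=-477/377
obs B: pose=(2,2,N) → sL=60/37, sR=12/17, mL=-798/629, mR=-954/629
sensor matrix S = [[6/13, 30/29], [60/37, 12/17]]; det S = -320544/237133
solve [mL_A; mL_B] = S·[w00; w01] and [mR_A; mR_B] = S·[w10; w11]:
  w00 = -1, w01 = 1/2, w10 = -1/2, w11 = -1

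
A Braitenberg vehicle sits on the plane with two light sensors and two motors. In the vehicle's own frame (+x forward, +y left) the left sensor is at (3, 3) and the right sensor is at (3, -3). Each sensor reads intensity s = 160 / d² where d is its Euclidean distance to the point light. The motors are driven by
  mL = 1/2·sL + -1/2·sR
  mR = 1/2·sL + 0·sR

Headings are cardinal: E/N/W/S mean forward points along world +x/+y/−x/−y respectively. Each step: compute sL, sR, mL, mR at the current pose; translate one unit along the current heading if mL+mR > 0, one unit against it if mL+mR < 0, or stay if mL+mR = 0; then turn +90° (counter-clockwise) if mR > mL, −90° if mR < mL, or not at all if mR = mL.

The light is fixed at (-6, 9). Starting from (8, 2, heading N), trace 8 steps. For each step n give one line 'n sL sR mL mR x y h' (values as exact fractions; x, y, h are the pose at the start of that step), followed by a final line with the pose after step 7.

n=0: pose=(8,2,N); sL=160/137, sR=32/61; mL=2688/8357, mR=80/137; mL+mR=7568/8357 → advance +1; mR−mL=16/61 → turn +1·90°
n=1: pose=(8,3,W); sL=80/101, sR=16/13; mL=-288/1313, mR=40/101; mL+mR=232/1313 → advance +1; mR−mL=8/13 → turn +1·90°
n=2: pose=(7,3,S); sL=160/337, sR=160/181; mL=-12480/60997, mR=80/337; mL+mR=2000/60997 → advance +1; mR−mL=80/181 → turn +1·90°
n=3: pose=(7,2,E); sL=10/17, sR=40/89; mL=105/1513, mR=5/17; mL+mR=550/1513 → advance +1; mR−mL=20/89 → turn +1·90°
n=4: pose=(8,2,N); sL=160/137, sR=32/61; mL=2688/8357, mR=80/137; mL+mR=7568/8357 → advance +1; mR−mL=16/61 → turn +1·90°
n=5: pose=(8,3,W); sL=80/101, sR=16/13; mL=-288/1313, mR=40/101; mL+mR=232/1313 → advance +1; mR−mL=8/13 → turn +1·90°
n=6: pose=(7,3,S); sL=160/337, sR=160/181; mL=-12480/60997, mR=80/337; mL+mR=2000/60997 → advance +1; mR−mL=80/181 → turn +1·90°
n=7: pose=(7,2,E); sL=10/17, sR=40/89; mL=105/1513, mR=5/17; mL+mR=550/1513 → advance +1; mR−mL=20/89 → turn +1·90°

0 160/137 32/61 2688/8357 80/137 8 2 N
1 80/101 16/13 -288/1313 40/101 8 3 W
2 160/337 160/181 -12480/60997 80/337 7 3 S
3 10/17 40/89 105/1513 5/17 7 2 E
4 160/137 32/61 2688/8357 80/137 8 2 N
5 80/101 16/13 -288/1313 40/101 8 3 W
6 160/337 160/181 -12480/60997 80/337 7 3 S
7 10/17 40/89 105/1513 5/17 7 2 E
final 8 2 N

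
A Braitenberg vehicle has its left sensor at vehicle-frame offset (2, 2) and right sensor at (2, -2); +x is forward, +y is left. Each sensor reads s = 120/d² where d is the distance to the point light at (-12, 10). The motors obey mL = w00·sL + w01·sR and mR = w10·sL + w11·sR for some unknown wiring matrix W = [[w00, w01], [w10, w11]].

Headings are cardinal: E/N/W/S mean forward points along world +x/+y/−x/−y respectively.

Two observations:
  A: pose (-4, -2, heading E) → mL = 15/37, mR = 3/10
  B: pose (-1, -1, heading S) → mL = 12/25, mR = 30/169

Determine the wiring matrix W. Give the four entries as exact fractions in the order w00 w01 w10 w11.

0 1 1/2 0

obs A: pose=(-4,-2,E) → sL=3/5, sR=15/37, mL=15/37, mR=3/10
obs B: pose=(-1,-1,S) → sL=60/169, sR=12/25, mL=12/25, mR=30/169
sensor matrix S = [[3/5, 15/37], [60/169, 12/25]]; det S = 112608/781625
solve [mL_A; mL_B] = S·[w00; w01] and [mR_A; mR_B] = S·[w10; w11]:
  w00 = 0, w01 = 1, w10 = 1/2, w11 = 0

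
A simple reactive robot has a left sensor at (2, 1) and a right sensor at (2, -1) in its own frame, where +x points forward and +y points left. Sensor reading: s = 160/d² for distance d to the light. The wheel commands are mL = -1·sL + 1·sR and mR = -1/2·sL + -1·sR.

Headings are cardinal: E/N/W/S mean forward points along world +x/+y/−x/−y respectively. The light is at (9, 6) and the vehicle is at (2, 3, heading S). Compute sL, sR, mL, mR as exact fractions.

160/61 160/89 -4480/5429 -16880/5429

left sensor world pos  = (3, 1); dL² = 61
right sensor world pos = (1, 1); dR² = 89
sL = 160/61 = 160/61
sR = 160/89 = 160/89
mL = -1·sL + 1·sR = -4480/5429
mR = -1/2·sL + -1·sR = -16880/5429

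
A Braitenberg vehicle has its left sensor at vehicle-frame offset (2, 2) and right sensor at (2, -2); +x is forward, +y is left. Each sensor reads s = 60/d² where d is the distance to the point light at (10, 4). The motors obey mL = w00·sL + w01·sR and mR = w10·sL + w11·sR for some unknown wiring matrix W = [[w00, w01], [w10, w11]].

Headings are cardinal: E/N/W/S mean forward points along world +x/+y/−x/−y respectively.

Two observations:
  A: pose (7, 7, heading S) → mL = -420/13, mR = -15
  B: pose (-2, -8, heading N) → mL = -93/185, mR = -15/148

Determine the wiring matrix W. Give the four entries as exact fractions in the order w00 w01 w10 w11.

-1 -1 -1/2 0

obs A: pose=(7,7,S) → sL=30, sR=30/13, mL=-420/13, mR=-15
obs B: pose=(-2,-8,N) → sL=15/74, sR=3/10, mL=-93/185, mR=-15/148
sensor matrix S = [[30, 30/13], [15/74, 3/10]]; det S = 4104/481
solve [mL_A; mL_B] = S·[w00; w01] and [mR_A; mR_B] = S·[w10; w11]:
  w00 = -1, w01 = -1, w10 = -1/2, w11 = 0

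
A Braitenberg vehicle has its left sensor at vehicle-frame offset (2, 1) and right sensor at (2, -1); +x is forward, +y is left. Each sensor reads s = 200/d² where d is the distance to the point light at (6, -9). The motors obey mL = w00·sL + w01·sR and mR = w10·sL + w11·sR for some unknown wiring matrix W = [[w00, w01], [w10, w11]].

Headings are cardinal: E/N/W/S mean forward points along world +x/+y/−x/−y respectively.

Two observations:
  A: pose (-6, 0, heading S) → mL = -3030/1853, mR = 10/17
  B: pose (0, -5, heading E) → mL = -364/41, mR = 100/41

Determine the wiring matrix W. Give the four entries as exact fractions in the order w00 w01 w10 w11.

obs A: pose=(-6,0,S) → sL=20/17, sR=100/109, mL=-3030/1853, mR=10/17
obs B: pose=(0,-5,E) → sL=200/41, sR=8, mL=-364/41, mR=100/41
sensor matrix S = [[20/17, 100/109], [200/41, 8]]; det S = 375040/75973
solve [mL_A; mL_B] = S·[w00; w01] and [mR_A; mR_B] = S·[w10; w11]:
  w00 = -1, w01 = -1/2, w10 = 1/2, w11 = 0

-1 -1/2 1/2 0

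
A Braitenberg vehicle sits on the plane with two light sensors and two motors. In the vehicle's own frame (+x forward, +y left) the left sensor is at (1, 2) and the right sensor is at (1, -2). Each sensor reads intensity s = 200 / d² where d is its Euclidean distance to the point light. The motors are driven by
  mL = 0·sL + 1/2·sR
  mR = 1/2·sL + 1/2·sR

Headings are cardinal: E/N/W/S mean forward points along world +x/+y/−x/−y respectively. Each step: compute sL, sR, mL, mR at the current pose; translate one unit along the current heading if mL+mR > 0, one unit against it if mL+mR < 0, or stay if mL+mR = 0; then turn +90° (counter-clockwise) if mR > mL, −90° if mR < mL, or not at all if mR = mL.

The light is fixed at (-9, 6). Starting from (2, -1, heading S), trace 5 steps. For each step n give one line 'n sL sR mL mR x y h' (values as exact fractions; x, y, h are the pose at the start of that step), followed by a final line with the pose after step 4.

0 200/233 40/29 20/29 7560/6757 2 -1 S
1 10/9 50/61 25/61 530/549 2 -2 E
2 200/149 40/49 20/49 7880/7301 3 -2 N
3 100/101 100/73 50/73 8700/7373 3 -1 W
4 200/233 40/29 20/29 7560/6757 2 -1 S
final 2 -2 E

n=0: pose=(2,-1,S); sL=200/233, sR=40/29; mL=20/29, mR=7560/6757; mL+mR=12220/6757 → advance +1; mR−mL=100/233 → turn +1·90°
n=1: pose=(2,-2,E); sL=10/9, sR=50/61; mL=25/61, mR=530/549; mL+mR=755/549 → advance +1; mR−mL=5/9 → turn +1·90°
n=2: pose=(3,-2,N); sL=200/149, sR=40/49; mL=20/49, mR=7880/7301; mL+mR=10860/7301 → advance +1; mR−mL=100/149 → turn +1·90°
n=3: pose=(3,-1,W); sL=100/101, sR=100/73; mL=50/73, mR=8700/7373; mL+mR=13750/7373 → advance +1; mR−mL=50/101 → turn +1·90°
n=4: pose=(2,-1,S); sL=200/233, sR=40/29; mL=20/29, mR=7560/6757; mL+mR=12220/6757 → advance +1; mR−mL=100/233 → turn +1·90°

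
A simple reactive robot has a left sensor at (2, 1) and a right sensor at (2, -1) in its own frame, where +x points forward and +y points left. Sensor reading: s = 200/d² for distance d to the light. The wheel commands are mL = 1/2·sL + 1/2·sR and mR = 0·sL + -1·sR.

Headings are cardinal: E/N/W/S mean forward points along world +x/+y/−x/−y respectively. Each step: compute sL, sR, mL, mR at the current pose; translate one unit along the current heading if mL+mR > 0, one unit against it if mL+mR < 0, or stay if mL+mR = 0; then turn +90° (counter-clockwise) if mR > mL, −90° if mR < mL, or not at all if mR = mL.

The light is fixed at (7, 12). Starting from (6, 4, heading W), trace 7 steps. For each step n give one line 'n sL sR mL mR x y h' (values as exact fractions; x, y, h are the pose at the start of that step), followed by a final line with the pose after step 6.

0 20/9 100/29 740/261 -100/29 6 4 W
1 200/37 200/37 200/37 -200/37 7 4 N
2 200/53 40/17 2760/901 -40/17 7 4 E
3 25/13 2 51/26 -2 8 4 S
4 40/13 200/37 2040/481 -200/37 8 5 W
5 100/13 100/17 1500/221 -100/17 9 5 N
6 200/41 40/13 2120/533 -40/13 9 6 E
final 10 6 S

n=0: pose=(6,4,W); sL=20/9, sR=100/29; mL=740/261, mR=-100/29; mL+mR=-160/261 → advance -1; mR−mL=-1640/261 → turn -1·90°
n=1: pose=(7,4,N); sL=200/37, sR=200/37; mL=200/37, mR=-200/37; mL+mR=0 → advance +0; mR−mL=-400/37 → turn -1·90°
n=2: pose=(7,4,E); sL=200/53, sR=40/17; mL=2760/901, mR=-40/17; mL+mR=640/901 → advance +1; mR−mL=-4880/901 → turn -1·90°
n=3: pose=(8,4,S); sL=25/13, sR=2; mL=51/26, mR=-2; mL+mR=-1/26 → advance -1; mR−mL=-103/26 → turn -1·90°
n=4: pose=(8,5,W); sL=40/13, sR=200/37; mL=2040/481, mR=-200/37; mL+mR=-560/481 → advance -1; mR−mL=-4640/481 → turn -1·90°
n=5: pose=(9,5,N); sL=100/13, sR=100/17; mL=1500/221, mR=-100/17; mL+mR=200/221 → advance +1; mR−mL=-2800/221 → turn -1·90°
n=6: pose=(9,6,E); sL=200/41, sR=40/13; mL=2120/533, mR=-40/13; mL+mR=480/533 → advance +1; mR−mL=-3760/533 → turn -1·90°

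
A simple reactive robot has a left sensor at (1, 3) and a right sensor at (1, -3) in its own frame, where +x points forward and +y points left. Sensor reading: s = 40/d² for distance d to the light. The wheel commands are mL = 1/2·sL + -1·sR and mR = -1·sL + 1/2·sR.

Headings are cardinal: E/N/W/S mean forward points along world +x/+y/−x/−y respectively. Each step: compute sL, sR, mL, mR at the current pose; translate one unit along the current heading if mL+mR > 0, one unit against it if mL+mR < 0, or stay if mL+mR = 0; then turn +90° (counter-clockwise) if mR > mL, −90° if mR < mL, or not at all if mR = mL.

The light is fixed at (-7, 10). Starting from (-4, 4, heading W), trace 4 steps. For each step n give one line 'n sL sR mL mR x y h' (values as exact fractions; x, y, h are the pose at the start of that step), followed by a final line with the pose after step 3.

n=0: pose=(-4,4,W); sL=8/17, sR=40/13; mL=-628/221, mR=236/221; mL+mR=-392/221 → advance -1; mR−mL=864/221 → turn +1·90°
n=1: pose=(-3,4,S); sL=20/49, sR=4/5; mL=-146/245, mR=-2/245; mL+mR=-148/245 → advance -1; mR−mL=144/245 → turn +1·90°
n=2: pose=(-3,5,E); sL=40/29, sR=40/89; mL=620/2581, mR=-2980/2581; mL+mR=-2360/2581 → advance -1; mR−mL=-3600/2581 → turn -1·90°
n=3: pose=(-4,5,S); sL=5/9, sR=10/9; mL=-5/6, mR=0; mL+mR=-5/6 → advance -1; mR−mL=5/6 → turn +1·90°

0 8/17 40/13 -628/221 236/221 -4 4 W
1 20/49 4/5 -146/245 -2/245 -3 4 S
2 40/29 40/89 620/2581 -2980/2581 -3 5 E
3 5/9 10/9 -5/6 0 -4 5 S
final -4 6 E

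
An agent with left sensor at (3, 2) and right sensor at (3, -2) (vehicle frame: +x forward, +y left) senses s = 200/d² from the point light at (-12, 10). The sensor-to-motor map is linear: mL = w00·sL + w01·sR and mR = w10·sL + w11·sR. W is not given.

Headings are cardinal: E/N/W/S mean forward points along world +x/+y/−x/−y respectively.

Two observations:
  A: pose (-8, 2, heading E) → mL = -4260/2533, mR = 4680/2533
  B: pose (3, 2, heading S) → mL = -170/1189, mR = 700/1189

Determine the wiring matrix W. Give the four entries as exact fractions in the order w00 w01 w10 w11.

obs A: pose=(-8,2,E) → sL=40/17, sR=200/149, mL=-4260/2533, mR=4680/2533
obs B: pose=(3,2,S) → sL=20/41, sR=20/29, mL=-170/1189, mR=700/1189
sensor matrix S = [[40/17, 200/149], [20/41, 20/29]]; det S = 2915200/3011737
solve [mL_A; mL_B] = S·[w00; w01] and [mR_A; mR_B] = S·[w10; w11]:
  w00 = -1, w01 = 1/2, w10 = 1/2, w11 = 1/2

-1 1/2 1/2 1/2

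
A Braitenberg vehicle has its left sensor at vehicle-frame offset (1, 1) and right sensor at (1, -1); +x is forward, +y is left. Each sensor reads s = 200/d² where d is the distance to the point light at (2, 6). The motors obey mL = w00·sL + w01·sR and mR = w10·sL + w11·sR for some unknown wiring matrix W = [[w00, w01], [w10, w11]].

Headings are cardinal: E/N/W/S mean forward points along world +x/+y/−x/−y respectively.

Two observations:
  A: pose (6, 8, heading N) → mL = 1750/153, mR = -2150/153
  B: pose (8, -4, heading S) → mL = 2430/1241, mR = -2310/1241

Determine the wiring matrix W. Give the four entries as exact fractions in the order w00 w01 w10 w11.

obs A: pose=(6,8,N) → sL=100/9, sR=100/17, mL=1750/153, mR=-2150/153
obs B: pose=(8,-4,S) → sL=20/17, sR=100/73, mL=2430/1241, mR=-2310/1241
sensor matrix S = [[100/9, 100/17], [20/17, 100/73]]; det S = 1576000/189873
solve [mL_A; mL_B] = S·[w00; w01] and [mR_A; mR_B] = S·[w10; w11]:
  w00 = 1/2, w01 = 1, w10 = -1, w11 = -1/2

1/2 1 -1 -1/2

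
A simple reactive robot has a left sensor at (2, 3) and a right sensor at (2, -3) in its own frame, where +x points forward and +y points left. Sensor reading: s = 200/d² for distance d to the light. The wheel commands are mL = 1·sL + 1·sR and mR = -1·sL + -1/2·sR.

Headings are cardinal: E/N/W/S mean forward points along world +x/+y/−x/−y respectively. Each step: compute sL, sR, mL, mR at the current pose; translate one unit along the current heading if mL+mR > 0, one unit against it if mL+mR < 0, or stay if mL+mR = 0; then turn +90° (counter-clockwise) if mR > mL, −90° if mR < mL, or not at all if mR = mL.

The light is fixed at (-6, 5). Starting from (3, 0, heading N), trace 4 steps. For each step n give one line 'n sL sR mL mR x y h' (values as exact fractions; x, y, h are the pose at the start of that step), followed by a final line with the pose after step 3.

n=0: pose=(3,0,N); sL=40/9, sR=200/153; mL=880/153, mR=-260/51; mL+mR=100/153 → advance +1; mR−mL=-1660/153 → turn -1·90°
n=1: pose=(3,1,E); sL=100/61, sR=20/17; mL=2920/1037, mR=-2310/1037; mL+mR=10/17 → advance +1; mR−mL=-5230/1037 → turn -1·90°
n=2: pose=(4,1,S); sL=40/41, sR=40/17; mL=2320/697, mR=-1500/697; mL+mR=20/17 → advance +1; mR−mL=-3820/697 → turn -1·90°
n=3: pose=(4,0,W); sL=25/16, sR=50/17; mL=1225/272, mR=-825/272; mL+mR=25/17 → advance +1; mR−mL=-1025/136 → turn -1·90°

0 40/9 200/153 880/153 -260/51 3 0 N
1 100/61 20/17 2920/1037 -2310/1037 3 1 E
2 40/41 40/17 2320/697 -1500/697 4 1 S
3 25/16 50/17 1225/272 -825/272 4 0 W
final 3 0 N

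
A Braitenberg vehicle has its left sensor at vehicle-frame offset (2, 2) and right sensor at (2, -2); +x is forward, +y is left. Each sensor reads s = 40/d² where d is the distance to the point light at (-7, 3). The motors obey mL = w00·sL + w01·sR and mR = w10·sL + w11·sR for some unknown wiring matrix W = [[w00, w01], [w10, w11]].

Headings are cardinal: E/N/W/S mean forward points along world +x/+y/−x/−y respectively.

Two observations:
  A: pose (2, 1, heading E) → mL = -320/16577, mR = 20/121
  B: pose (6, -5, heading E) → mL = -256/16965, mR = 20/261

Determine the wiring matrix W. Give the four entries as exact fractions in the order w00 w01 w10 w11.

-1/2 1/2 1/2 0

obs A: pose=(2,1,E) → sL=40/121, sR=40/137, mL=-320/16577, mR=20/121
obs B: pose=(6,-5,E) → sL=40/261, sR=8/65, mL=-256/16965, mR=20/261
sensor matrix S = [[40/121, 40/137], [40/261, 8/65]]; det S = -228352/56245761
solve [mL_A; mL_B] = S·[w00; w01] and [mR_A; mR_B] = S·[w10; w11]:
  w00 = -1/2, w01 = 1/2, w10 = 1/2, w11 = 0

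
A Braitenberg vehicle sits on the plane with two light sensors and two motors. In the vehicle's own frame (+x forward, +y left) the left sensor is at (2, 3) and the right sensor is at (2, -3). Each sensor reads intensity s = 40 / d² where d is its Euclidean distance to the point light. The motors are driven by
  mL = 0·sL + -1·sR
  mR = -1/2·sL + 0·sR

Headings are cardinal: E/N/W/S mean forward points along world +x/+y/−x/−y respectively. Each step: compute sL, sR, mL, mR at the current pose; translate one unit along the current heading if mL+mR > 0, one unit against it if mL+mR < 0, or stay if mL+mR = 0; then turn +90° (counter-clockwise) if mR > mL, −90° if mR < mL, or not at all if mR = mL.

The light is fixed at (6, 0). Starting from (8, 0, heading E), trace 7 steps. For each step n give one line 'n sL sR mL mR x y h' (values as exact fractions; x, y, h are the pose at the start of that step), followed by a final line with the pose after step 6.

n=0: pose=(8,0,E); sL=8/5, sR=8/5; mL=-8/5, mR=-4/5; mL+mR=-12/5 → advance -1; mR−mL=4/5 → turn +1·90°
n=1: pose=(7,0,N); sL=5, sR=2; mL=-2, mR=-5/2; mL+mR=-9/2 → advance -1; mR−mL=-1/2 → turn -1·90°
n=2: pose=(7,-1,E); sL=40/13, sR=8/5; mL=-8/5, mR=-20/13; mL+mR=-204/65 → advance -1; mR−mL=4/65 → turn +1·90°
n=3: pose=(6,-1,N); sL=4, sR=4; mL=-4, mR=-2; mL+mR=-6 → advance -1; mR−mL=2 → turn +1·90°
n=4: pose=(6,-2,W); sL=40/29, sR=8; mL=-8, mR=-20/29; mL+mR=-252/29 → advance -1; mR−mL=212/29 → turn +1·90°
n=5: pose=(7,-2,S); sL=5/4, sR=2; mL=-2, mR=-5/8; mL+mR=-21/8 → advance -1; mR−mL=11/8 → turn +1·90°
n=6: pose=(7,-1,E); sL=40/13, sR=8/5; mL=-8/5, mR=-20/13; mL+mR=-204/65 → advance -1; mR−mL=4/65 → turn +1·90°

0 8/5 8/5 -8/5 -4/5 8 0 E
1 5 2 -2 -5/2 7 0 N
2 40/13 8/5 -8/5 -20/13 7 -1 E
3 4 4 -4 -2 6 -1 N
4 40/29 8 -8 -20/29 6 -2 W
5 5/4 2 -2 -5/8 7 -2 S
6 40/13 8/5 -8/5 -20/13 7 -1 E
final 6 -1 N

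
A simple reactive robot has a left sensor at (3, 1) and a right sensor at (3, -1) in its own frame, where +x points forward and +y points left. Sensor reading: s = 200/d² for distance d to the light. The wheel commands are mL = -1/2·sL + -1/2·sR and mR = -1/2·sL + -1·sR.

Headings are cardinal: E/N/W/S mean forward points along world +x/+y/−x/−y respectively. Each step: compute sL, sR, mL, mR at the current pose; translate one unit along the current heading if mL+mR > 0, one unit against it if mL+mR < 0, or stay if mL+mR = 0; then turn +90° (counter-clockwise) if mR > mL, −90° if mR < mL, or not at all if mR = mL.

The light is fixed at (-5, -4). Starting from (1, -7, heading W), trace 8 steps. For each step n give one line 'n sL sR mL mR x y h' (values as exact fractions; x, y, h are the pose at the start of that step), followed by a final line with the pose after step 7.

0 8 200/13 -152/13 -252/13 1 -7 W
1 50/9 25/8 -625/144 -425/72 2 -7 N
2 200/109 8/5 -936/545 -1372/545 2 -8 E
3 100/49 100/37 -4300/1813 -6750/1813 1 -8 S
4 8 200/13 -152/13 -252/13 1 -7 W
5 50/9 25/8 -625/144 -425/72 2 -7 N
6 200/109 8/5 -936/545 -1372/545 2 -8 E
7 100/49 100/37 -4300/1813 -6750/1813 1 -8 S
final 1 -7 W

n=0: pose=(1,-7,W); sL=8, sR=200/13; mL=-152/13, mR=-252/13; mL+mR=-404/13 → advance -1; mR−mL=-100/13 → turn -1·90°
n=1: pose=(2,-7,N); sL=50/9, sR=25/8; mL=-625/144, mR=-425/72; mL+mR=-1475/144 → advance -1; mR−mL=-25/16 → turn -1·90°
n=2: pose=(2,-8,E); sL=200/109, sR=8/5; mL=-936/545, mR=-1372/545; mL+mR=-2308/545 → advance -1; mR−mL=-4/5 → turn -1·90°
n=3: pose=(1,-8,S); sL=100/49, sR=100/37; mL=-4300/1813, mR=-6750/1813; mL+mR=-11050/1813 → advance -1; mR−mL=-50/37 → turn -1·90°
n=4: pose=(1,-7,W); sL=8, sR=200/13; mL=-152/13, mR=-252/13; mL+mR=-404/13 → advance -1; mR−mL=-100/13 → turn -1·90°
n=5: pose=(2,-7,N); sL=50/9, sR=25/8; mL=-625/144, mR=-425/72; mL+mR=-1475/144 → advance -1; mR−mL=-25/16 → turn -1·90°
n=6: pose=(2,-8,E); sL=200/109, sR=8/5; mL=-936/545, mR=-1372/545; mL+mR=-2308/545 → advance -1; mR−mL=-4/5 → turn -1·90°
n=7: pose=(1,-8,S); sL=100/49, sR=100/37; mL=-4300/1813, mR=-6750/1813; mL+mR=-11050/1813 → advance -1; mR−mL=-50/37 → turn -1·90°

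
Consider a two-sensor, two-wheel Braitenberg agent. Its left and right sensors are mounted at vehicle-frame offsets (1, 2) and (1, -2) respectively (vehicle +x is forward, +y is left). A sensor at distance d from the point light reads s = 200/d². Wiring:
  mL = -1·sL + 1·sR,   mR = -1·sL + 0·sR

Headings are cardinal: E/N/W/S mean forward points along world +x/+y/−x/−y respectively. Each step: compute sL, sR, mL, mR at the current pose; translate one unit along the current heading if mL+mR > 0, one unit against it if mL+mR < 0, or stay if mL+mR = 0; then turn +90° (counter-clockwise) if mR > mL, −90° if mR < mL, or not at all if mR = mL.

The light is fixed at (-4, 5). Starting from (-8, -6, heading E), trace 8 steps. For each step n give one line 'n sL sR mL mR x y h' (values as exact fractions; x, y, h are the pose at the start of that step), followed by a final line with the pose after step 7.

0 20/9 100/89 -880/801 -20/9 -8 -6 E
1 200/153 200/193 -8000/29529 -200/153 -9 -6 S
2 10/9 2 8/9 -10/9 -9 -5 W
3 200/117 40/17 1280/1989 -200/117 -8 -5 N
4 20/9 100/89 -880/801 -20/9 -8 -6 E
5 200/153 200/193 -8000/29529 -200/153 -9 -6 S
6 10/9 2 8/9 -10/9 -9 -5 W
7 200/117 40/17 1280/1989 -200/117 -8 -5 N
final -8 -6 E

n=0: pose=(-8,-6,E); sL=20/9, sR=100/89; mL=-880/801, mR=-20/9; mL+mR=-2660/801 → advance -1; mR−mL=-100/89 → turn -1·90°
n=1: pose=(-9,-6,S); sL=200/153, sR=200/193; mL=-8000/29529, mR=-200/153; mL+mR=-46600/29529 → advance -1; mR−mL=-200/193 → turn -1·90°
n=2: pose=(-9,-5,W); sL=10/9, sR=2; mL=8/9, mR=-10/9; mL+mR=-2/9 → advance -1; mR−mL=-2 → turn -1·90°
n=3: pose=(-8,-5,N); sL=200/117, sR=40/17; mL=1280/1989, mR=-200/117; mL+mR=-2120/1989 → advance -1; mR−mL=-40/17 → turn -1·90°
n=4: pose=(-8,-6,E); sL=20/9, sR=100/89; mL=-880/801, mR=-20/9; mL+mR=-2660/801 → advance -1; mR−mL=-100/89 → turn -1·90°
n=5: pose=(-9,-6,S); sL=200/153, sR=200/193; mL=-8000/29529, mR=-200/153; mL+mR=-46600/29529 → advance -1; mR−mL=-200/193 → turn -1·90°
n=6: pose=(-9,-5,W); sL=10/9, sR=2; mL=8/9, mR=-10/9; mL+mR=-2/9 → advance -1; mR−mL=-2 → turn -1·90°
n=7: pose=(-8,-5,N); sL=200/117, sR=40/17; mL=1280/1989, mR=-200/117; mL+mR=-2120/1989 → advance -1; mR−mL=-40/17 → turn -1·90°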